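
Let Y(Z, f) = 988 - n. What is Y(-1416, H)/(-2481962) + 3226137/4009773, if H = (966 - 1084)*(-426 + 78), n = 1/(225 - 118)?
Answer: 285447032337421/354958383654994 ≈ 0.80417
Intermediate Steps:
n = 1/107 ≈ 0.0093458
H = 41064 (H = -118*(-348) = 41064)
Y(Z, f) = 105715/107 (Y(Z, f) = 988 - 1*1/107 = 988 - 1/107 = 105715/107)
Y(-1416, H)/(-2481962) + 3226137/4009773 = (105715/107)/(-2481962) + 3226137/4009773 = (105715/107)*(-1/2481962) + 3226137*(1/4009773) = -105715/265569934 + 1075379/1336591 = 285447032337421/354958383654994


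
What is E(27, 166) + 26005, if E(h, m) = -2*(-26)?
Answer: 26057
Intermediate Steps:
E(h, m) = 52
E(27, 166) + 26005 = 52 + 26005 = 26057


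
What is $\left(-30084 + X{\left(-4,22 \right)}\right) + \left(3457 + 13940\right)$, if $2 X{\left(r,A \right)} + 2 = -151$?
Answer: $- \frac{25527}{2} \approx -12764.0$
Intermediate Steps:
$X{\left(r,A \right)} = - \frac{153}{2}$ ($X{\left(r,A \right)} = -1 + \frac{1}{2} \left(-151\right) = -1 - \frac{151}{2} = - \frac{153}{2}$)
$\left(-30084 + X{\left(-4,22 \right)}\right) + \left(3457 + 13940\right) = \left(-30084 - \frac{153}{2}\right) + \left(3457 + 13940\right) = - \frac{60321}{2} + 17397 = - \frac{25527}{2}$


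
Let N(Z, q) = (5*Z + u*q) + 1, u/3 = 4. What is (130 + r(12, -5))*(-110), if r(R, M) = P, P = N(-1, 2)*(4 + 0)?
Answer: -23100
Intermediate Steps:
u = 12 (u = 3*4 = 12)
N(Z, q) = 1 + 5*Z + 12*q (N(Z, q) = (5*Z + 12*q) + 1 = 1 + 5*Z + 12*q)
P = 80 (P = (1 + 5*(-1) + 12*2)*(4 + 0) = (1 - 5 + 24)*4 = 20*4 = 80)
r(R, M) = 80
(130 + r(12, -5))*(-110) = (130 + 80)*(-110) = 210*(-110) = -23100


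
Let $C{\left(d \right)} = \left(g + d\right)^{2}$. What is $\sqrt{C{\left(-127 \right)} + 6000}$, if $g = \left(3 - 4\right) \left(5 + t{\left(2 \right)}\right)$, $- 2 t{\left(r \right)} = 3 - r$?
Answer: $\frac{\sqrt{93169}}{2} \approx 152.62$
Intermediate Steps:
$t{\left(r \right)} = - \frac{3}{2} + \frac{r}{2}$ ($t{\left(r \right)} = - \frac{3 - r}{2} = - \frac{3}{2} + \frac{r}{2}$)
$g = - \frac{9}{2}$ ($g = \left(3 - 4\right) \left(5 + \left(- \frac{3}{2} + \frac{1}{2} \cdot 2\right)\right) = - (5 + \left(- \frac{3}{2} + 1\right)) = - (5 - \frac{1}{2}) = \left(-1\right) \frac{9}{2} = - \frac{9}{2} \approx -4.5$)
$C{\left(d \right)} = \left(- \frac{9}{2} + d\right)^{2}$
$\sqrt{C{\left(-127 \right)} + 6000} = \sqrt{\frac{\left(-9 + 2 \left(-127\right)\right)^{2}}{4} + 6000} = \sqrt{\frac{\left(-9 - 254\right)^{2}}{4} + 6000} = \sqrt{\frac{\left(-263\right)^{2}}{4} + 6000} = \sqrt{\frac{1}{4} \cdot 69169 + 6000} = \sqrt{\frac{69169}{4} + 6000} = \sqrt{\frac{93169}{4}} = \frac{\sqrt{93169}}{2}$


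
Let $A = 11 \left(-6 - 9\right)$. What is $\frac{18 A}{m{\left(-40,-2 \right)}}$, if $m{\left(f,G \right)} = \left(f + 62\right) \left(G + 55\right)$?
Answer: $- \frac{135}{53} \approx -2.5472$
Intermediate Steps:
$m{\left(f,G \right)} = \left(55 + G\right) \left(62 + f\right)$ ($m{\left(f,G \right)} = \left(62 + f\right) \left(55 + G\right) = \left(55 + G\right) \left(62 + f\right)$)
$A = -165$ ($A = 11 \left(-15\right) = -165$)
$\frac{18 A}{m{\left(-40,-2 \right)}} = \frac{18 \left(-165\right)}{3410 + 55 \left(-40\right) + 62 \left(-2\right) - -80} = - \frac{2970}{3410 - 2200 - 124 + 80} = - \frac{2970}{1166} = \left(-2970\right) \frac{1}{1166} = - \frac{135}{53}$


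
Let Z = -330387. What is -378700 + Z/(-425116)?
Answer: -160991098813/425116 ≈ -3.7870e+5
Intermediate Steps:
-378700 + Z/(-425116) = -378700 - 330387/(-425116) = -378700 - 330387*(-1/425116) = -378700 + 330387/425116 = -160991098813/425116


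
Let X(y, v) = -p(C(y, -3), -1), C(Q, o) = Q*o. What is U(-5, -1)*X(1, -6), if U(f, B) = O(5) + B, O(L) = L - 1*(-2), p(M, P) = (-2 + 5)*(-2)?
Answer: 36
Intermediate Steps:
p(M, P) = -6 (p(M, P) = 3*(-2) = -6)
O(L) = 2 + L (O(L) = L + 2 = 2 + L)
U(f, B) = 7 + B (U(f, B) = (2 + 5) + B = 7 + B)
X(y, v) = 6 (X(y, v) = -1*(-6) = 6)
U(-5, -1)*X(1, -6) = (7 - 1)*6 = 6*6 = 36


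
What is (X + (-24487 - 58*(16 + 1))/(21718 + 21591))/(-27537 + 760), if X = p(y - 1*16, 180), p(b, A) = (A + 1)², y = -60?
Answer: -202688668/165669299 ≈ -1.2235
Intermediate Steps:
p(b, A) = (1 + A)²
X = 32761 (X = (1 + 180)² = 181² = 32761)
(X + (-24487 - 58*(16 + 1))/(21718 + 21591))/(-27537 + 760) = (32761 + (-24487 - 58*(16 + 1))/(21718 + 21591))/(-27537 + 760) = (32761 + (-24487 - 58*17)/43309)/(-26777) = (32761 + (-24487 - 986)*(1/43309))*(-1/26777) = (32761 - 25473*1/43309)*(-1/26777) = (32761 - 3639/6187)*(-1/26777) = (202688668/6187)*(-1/26777) = -202688668/165669299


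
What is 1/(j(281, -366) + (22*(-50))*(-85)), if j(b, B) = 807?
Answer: 1/94307 ≈ 1.0604e-5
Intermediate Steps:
1/(j(281, -366) + (22*(-50))*(-85)) = 1/(807 + (22*(-50))*(-85)) = 1/(807 - 1100*(-85)) = 1/(807 + 93500) = 1/94307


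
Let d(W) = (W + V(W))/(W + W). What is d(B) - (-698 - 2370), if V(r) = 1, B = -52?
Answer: 319123/104 ≈ 3068.5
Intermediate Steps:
d(W) = (1 + W)/(2*W) (d(W) = (W + 1)/(W + W) = (1 + W)/((2*W)) = (1 + W)*(1/(2*W)) = (1 + W)/(2*W))
d(B) - (-698 - 2370) = (½)*(1 - 52)/(-52) - (-698 - 2370) = (½)*(-1/52)*(-51) - 1*(-3068) = 51/104 + 3068 = 319123/104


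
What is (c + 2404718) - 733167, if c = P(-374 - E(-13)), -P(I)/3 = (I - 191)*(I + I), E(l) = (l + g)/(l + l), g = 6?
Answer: 135934717/338 ≈ 4.0217e+5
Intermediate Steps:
E(l) = (6 + l)/(2*l) (E(l) = (l + 6)/(l + l) = (6 + l)/((2*l)) = (6 + l)*(1/(2*l)) = (6 + l)/(2*l))
P(I) = -6*I*(-191 + I) (P(I) = -3*(I - 191)*(I + I) = -3*(-191 + I)*2*I = -6*I*(-191 + I))
c = -429049521/338 (c = 6*(-374 - (6 - 13)/(2*(-13)))*(191 - (-374 - (6 - 13)/(2*(-13)))) = 6*(-374 - (-1)*(-7)/(2*13))*(191 - (-374 - (-1)*(-7)/(2*13))) = 6*(-374 - 1*7/26)*(191 - (-374 - 1*7/26)) = 6*(-374 - 7/26)*(191 - (-374 - 7/26)) = 6*(-9731/26)*(191 - 1*(-9731/26)) = 6*(-9731/26)*(191 + 9731/26) = 6*(-9731/26)*(14697/26) = -429049521/338 ≈ -1.2694e+6)
(c + 2404718) - 733167 = (-429049521/338 + 2404718) - 733167 = 383745163/338 - 733167 = 135934717/338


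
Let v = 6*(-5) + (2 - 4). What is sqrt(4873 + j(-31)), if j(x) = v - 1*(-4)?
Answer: sqrt(4845) ≈ 69.606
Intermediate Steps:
v = -32 (v = -30 - 2 = -32)
j(x) = -28 (j(x) = -32 - 1*(-4) = -32 + 4 = -28)
sqrt(4873 + j(-31)) = sqrt(4873 - 28) = sqrt(4845)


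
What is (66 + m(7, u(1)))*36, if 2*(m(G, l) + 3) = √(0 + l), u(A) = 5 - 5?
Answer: 2268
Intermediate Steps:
u(A) = 0
m(G, l) = -3 + √l/2 (m(G, l) = -3 + √(0 + l)/2 = -3 + √l/2)
(66 + m(7, u(1)))*36 = (66 + (-3 + √0/2))*36 = (66 + (-3 + (½)*0))*36 = (66 + (-3 + 0))*36 = (66 - 3)*36 = 63*36 = 2268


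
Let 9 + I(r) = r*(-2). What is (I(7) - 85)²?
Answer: 11664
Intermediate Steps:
I(r) = -9 - 2*r (I(r) = -9 + r*(-2) = -9 - 2*r)
(I(7) - 85)² = ((-9 - 2*7) - 85)² = ((-9 - 14) - 85)² = (-23 - 85)² = (-108)² = 11664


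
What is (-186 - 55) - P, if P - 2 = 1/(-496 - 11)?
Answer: -123200/507 ≈ -243.00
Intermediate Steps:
P = 1013/507 (P = 2 + 1/(-496 - 11) = 2 + 1/(-507) = 2 - 1/507 = 1013/507 ≈ 1.9980)
(-186 - 55) - P = (-186 - 55) - 1*1013/507 = -241 - 1013/507 = -123200/507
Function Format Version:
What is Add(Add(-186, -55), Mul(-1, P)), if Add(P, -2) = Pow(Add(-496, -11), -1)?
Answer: Rational(-123200, 507) ≈ -243.00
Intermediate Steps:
P = Rational(1013, 507) (P = Add(2, Pow(Add(-496, -11), -1)) = Add(2, Pow(-507, -1)) = Add(2, Rational(-1, 507)) = Rational(1013, 507) ≈ 1.9980)
Add(Add(-186, -55), Mul(-1, P)) = Add(Add(-186, -55), Mul(-1, Rational(1013, 507))) = Add(-241, Rational(-1013, 507)) = Rational(-123200, 507)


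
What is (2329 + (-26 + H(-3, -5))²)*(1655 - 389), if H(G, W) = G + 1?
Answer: 3941058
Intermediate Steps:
H(G, W) = 1 + G
(2329 + (-26 + H(-3, -5))²)*(1655 - 389) = (2329 + (-26 + (1 - 3))²)*(1655 - 389) = (2329 + (-26 - 2)²)*1266 = (2329 + (-28)²)*1266 = (2329 + 784)*1266 = 3113*1266 = 3941058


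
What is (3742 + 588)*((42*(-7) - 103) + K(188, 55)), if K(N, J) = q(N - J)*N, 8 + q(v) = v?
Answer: 100035990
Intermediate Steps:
q(v) = -8 + v
K(N, J) = N*(-8 + N - J) (K(N, J) = (-8 + (N - J))*N = (-8 + N - J)*N = N*(-8 + N - J))
(3742 + 588)*((42*(-7) - 103) + K(188, 55)) = (3742 + 588)*((42*(-7) - 103) + 188*(-8 + 188 - 1*55)) = 4330*((-294 - 103) + 188*(-8 + 188 - 55)) = 4330*(-397 + 188*125) = 4330*(-397 + 23500) = 4330*23103 = 100035990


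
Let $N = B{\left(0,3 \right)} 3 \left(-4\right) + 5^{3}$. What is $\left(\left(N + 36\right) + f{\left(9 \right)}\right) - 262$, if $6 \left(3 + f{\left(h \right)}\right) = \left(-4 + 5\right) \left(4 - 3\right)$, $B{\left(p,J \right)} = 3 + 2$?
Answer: $- \frac{983}{6} \approx -163.83$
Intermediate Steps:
$B{\left(p,J \right)} = 5$
$f{\left(h \right)} = - \frac{17}{6}$ ($f{\left(h \right)} = -3 + \frac{\left(-4 + 5\right) \left(4 - 3\right)}{6} = -3 + \frac{1 \cdot 1}{6} = -3 + \frac{1}{6} \cdot 1 = -3 + \frac{1}{6} = - \frac{17}{6}$)
$N = 65$ ($N = 5 \cdot 3 \left(-4\right) + 5^{3} = 15 \left(-4\right) + 125 = -60 + 125 = 65$)
$\left(\left(N + 36\right) + f{\left(9 \right)}\right) - 262 = \left(\left(65 + 36\right) - \frac{17}{6}\right) - 262 = \left(101 - \frac{17}{6}\right) - 262 = \frac{589}{6} - 262 = - \frac{983}{6}$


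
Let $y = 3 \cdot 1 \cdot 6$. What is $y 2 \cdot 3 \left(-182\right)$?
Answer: $-19656$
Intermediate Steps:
$y = 18$ ($y = 3 \cdot 6 = 18$)
$y 2 \cdot 3 \left(-182\right) = 18 \cdot 2 \cdot 3 \left(-182\right) = 36 \cdot 3 \left(-182\right) = 108 \left(-182\right) = -19656$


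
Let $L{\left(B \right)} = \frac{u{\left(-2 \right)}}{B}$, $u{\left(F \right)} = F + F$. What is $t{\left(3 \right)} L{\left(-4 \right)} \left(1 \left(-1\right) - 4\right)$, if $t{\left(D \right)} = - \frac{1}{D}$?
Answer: $\frac{5}{3} \approx 1.6667$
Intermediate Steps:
$u{\left(F \right)} = 2 F$
$L{\left(B \right)} = - \frac{4}{B}$ ($L{\left(B \right)} = \frac{2 \left(-2\right)}{B} = - \frac{4}{B}$)
$t{\left(3 \right)} L{\left(-4 \right)} \left(1 \left(-1\right) - 4\right) = - \frac{1}{3} \left(- \frac{4}{-4}\right) \left(1 \left(-1\right) - 4\right) = \left(-1\right) \frac{1}{3} \left(\left(-4\right) \left(- \frac{1}{4}\right)\right) \left(-1 - 4\right) = \left(- \frac{1}{3}\right) 1 \left(-5\right) = \left(- \frac{1}{3}\right) \left(-5\right) = \frac{5}{3}$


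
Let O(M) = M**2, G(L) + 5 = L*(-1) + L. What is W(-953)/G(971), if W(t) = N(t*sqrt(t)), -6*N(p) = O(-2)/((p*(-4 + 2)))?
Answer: -I*sqrt(953)/13623135 ≈ -2.266e-6*I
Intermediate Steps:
G(L) = -5 (G(L) = -5 + (L*(-1) + L) = -5 + (-L + L) = -5 + 0 = -5)
N(p) = 1/(3*p) (N(p) = -(-2)**2/(6*(p*(-4 + 2))) = -2/(3*(p*(-2))) = -2/(3*((-2*p))) = -2*(-1/(2*p))/3 = -(-1)/(3*p) = 1/(3*p))
W(t) = 1/(3*t**(3/2)) (W(t) = 1/(3*((t*sqrt(t)))) = 1/(3*(t**(3/2))) = 1/(3*t**(3/2)))
W(-953)/G(971) = (1/(3*(-953)**(3/2)))/(-5) = ((I*sqrt(953)/908209)/3)*(-1/5) = (I*sqrt(953)/2724627)*(-1/5) = -I*sqrt(953)/13623135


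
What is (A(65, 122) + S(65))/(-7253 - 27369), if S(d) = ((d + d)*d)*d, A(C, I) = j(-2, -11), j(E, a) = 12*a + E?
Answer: -274558/17311 ≈ -15.860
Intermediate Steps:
j(E, a) = E + 12*a
A(C, I) = -134 (A(C, I) = -2 + 12*(-11) = -2 - 132 = -134)
S(d) = 2*d**3 (S(d) = ((2*d)*d)*d = (2*d**2)*d = 2*d**3)
(A(65, 122) + S(65))/(-7253 - 27369) = (-134 + 2*65**3)/(-7253 - 27369) = (-134 + 2*274625)/(-34622) = (-134 + 549250)*(-1/34622) = 549116*(-1/34622) = -274558/17311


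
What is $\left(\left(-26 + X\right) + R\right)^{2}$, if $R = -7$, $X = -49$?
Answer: $6724$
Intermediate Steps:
$\left(\left(-26 + X\right) + R\right)^{2} = \left(\left(-26 - 49\right) - 7\right)^{2} = \left(-75 - 7\right)^{2} = \left(-82\right)^{2} = 6724$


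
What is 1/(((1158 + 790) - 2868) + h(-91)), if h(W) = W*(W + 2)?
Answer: 1/7179 ≈ 0.00013930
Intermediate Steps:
h(W) = W*(2 + W)
1/(((1158 + 790) - 2868) + h(-91)) = 1/(((1158 + 790) - 2868) - 91*(2 - 91)) = 1/((1948 - 2868) - 91*(-89)) = 1/(-920 + 8099) = 1/7179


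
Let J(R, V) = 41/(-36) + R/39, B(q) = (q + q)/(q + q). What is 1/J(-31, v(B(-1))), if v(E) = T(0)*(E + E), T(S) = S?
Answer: -468/905 ≈ -0.51713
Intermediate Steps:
B(q) = 1 (B(q) = (2*q)/((2*q)) = (2*q)*(1/(2*q)) = 1)
v(E) = 0 (v(E) = 0*(E + E) = 0*(2*E) = 0)
J(R, V) = -41/36 + R/39 (J(R, V) = 41*(-1/36) + R*(1/39) = -41/36 + R/39)
1/J(-31, v(B(-1))) = 1/(-41/36 + (1/39)*(-31)) = 1/(-41/36 - 31/39) = 1/(-905/468) = -468/905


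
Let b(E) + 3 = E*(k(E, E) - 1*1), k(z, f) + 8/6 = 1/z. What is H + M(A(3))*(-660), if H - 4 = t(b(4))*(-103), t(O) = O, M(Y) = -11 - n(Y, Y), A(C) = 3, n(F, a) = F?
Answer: 31234/3 ≈ 10411.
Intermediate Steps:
k(z, f) = -4/3 + 1/z
b(E) = -3 + E*(-7/3 + 1/E) (b(E) = -3 + E*((-4/3 + 1/E) - 1*1) = -3 + E*((-4/3 + 1/E) - 1) = -3 + E*(-7/3 + 1/E))
M(Y) = -11 - Y
H = 3514/3 (H = 4 + (-2 - 7/3*4)*(-103) = 4 + (-2 - 28/3)*(-103) = 4 - 34/3*(-103) = 4 + 3502/3 = 3514/3 ≈ 1171.3)
H + M(A(3))*(-660) = 3514/3 + (-11 - 1*3)*(-660) = 3514/3 + (-11 - 3)*(-660) = 3514/3 - 14*(-660) = 3514/3 + 9240 = 31234/3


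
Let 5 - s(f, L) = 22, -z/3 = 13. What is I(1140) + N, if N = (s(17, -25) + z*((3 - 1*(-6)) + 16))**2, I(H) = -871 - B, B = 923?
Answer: 982270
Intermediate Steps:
I(H) = -1794 (I(H) = -871 - 1*923 = -871 - 923 = -1794)
z = -39 (z = -3*13 = -39)
s(f, L) = -17 (s(f, L) = 5 - 1*22 = 5 - 22 = -17)
N = 984064 (N = (-17 - 39*((3 - 1*(-6)) + 16))**2 = (-17 - 39*((3 + 6) + 16))**2 = (-17 - 39*(9 + 16))**2 = (-17 - 39*25)**2 = (-17 - 975)**2 = (-992)**2 = 984064)
I(1140) + N = -1794 + 984064 = 982270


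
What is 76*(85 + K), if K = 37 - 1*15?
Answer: 8132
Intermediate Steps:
K = 22 (K = 37 - 15 = 22)
76*(85 + K) = 76*(85 + 22) = 76*107 = 8132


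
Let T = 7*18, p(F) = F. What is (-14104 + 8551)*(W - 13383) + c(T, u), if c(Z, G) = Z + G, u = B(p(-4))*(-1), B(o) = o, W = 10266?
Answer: 17308831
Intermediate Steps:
u = 4 (u = -4*(-1) = 4)
T = 126
c(Z, G) = G + Z
(-14104 + 8551)*(W - 13383) + c(T, u) = (-14104 + 8551)*(10266 - 13383) + (4 + 126) = -5553*(-3117) + 130 = 17308701 + 130 = 17308831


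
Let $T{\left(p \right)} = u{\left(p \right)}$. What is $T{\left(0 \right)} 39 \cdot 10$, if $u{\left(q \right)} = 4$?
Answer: $1560$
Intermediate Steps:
$T{\left(p \right)} = 4$
$T{\left(0 \right)} 39 \cdot 10 = 4 \cdot 39 \cdot 10 = 156 \cdot 10 = 1560$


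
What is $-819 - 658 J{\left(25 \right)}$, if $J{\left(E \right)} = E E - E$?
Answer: $-395619$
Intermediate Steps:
$J{\left(E \right)} = E^{2} - E$
$-819 - 658 J{\left(25 \right)} = -819 - 658 \cdot 25 \left(-1 + 25\right) = -819 - 658 \cdot 25 \cdot 24 = -819 - 394800 = -395619$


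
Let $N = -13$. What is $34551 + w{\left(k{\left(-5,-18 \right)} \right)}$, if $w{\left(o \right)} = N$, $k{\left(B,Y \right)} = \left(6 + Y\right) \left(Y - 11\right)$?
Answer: $34538$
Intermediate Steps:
$k{\left(B,Y \right)} = \left(-11 + Y\right) \left(6 + Y\right)$ ($k{\left(B,Y \right)} = \left(6 + Y\right) \left(-11 + Y\right) = \left(-11 + Y\right) \left(6 + Y\right)$)
$w{\left(o \right)} = -13$
$34551 + w{\left(k{\left(-5,-18 \right)} \right)} = 34551 - 13 = 34538$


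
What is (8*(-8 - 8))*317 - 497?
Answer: -41073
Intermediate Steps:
(8*(-8 - 8))*317 - 497 = (8*(-16))*317 - 497 = -128*317 - 497 = -40576 - 497 = -41073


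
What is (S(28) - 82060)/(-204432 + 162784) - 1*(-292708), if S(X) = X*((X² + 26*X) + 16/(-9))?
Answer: 27429170755/93708 ≈ 2.9271e+5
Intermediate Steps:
S(X) = X*(-16/9 + X² + 26*X) (S(X) = X*((X² + 26*X) + 16*(-⅑)) = X*((X² + 26*X) - 16/9) = X*(-16/9 + X² + 26*X))
(S(28) - 82060)/(-204432 + 162784) - 1*(-292708) = ((⅑)*28*(-16 + 9*28² + 234*28) - 82060)/(-204432 + 162784) - 1*(-292708) = ((⅑)*28*(-16 + 9*784 + 6552) - 82060)/(-41648) + 292708 = ((⅑)*28*(-16 + 7056 + 6552) - 82060)*(-1/41648) + 292708 = ((⅑)*28*13592 - 82060)*(-1/41648) + 292708 = (380576/9 - 82060)*(-1/41648) + 292708 = -357964/9*(-1/41648) + 292708 = 89491/93708 + 292708 = 27429170755/93708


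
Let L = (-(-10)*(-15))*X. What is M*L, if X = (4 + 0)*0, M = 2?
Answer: 0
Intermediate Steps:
X = 0 (X = 4*0 = 0)
L = 0 (L = -(-10)*(-15)*0 = -10*15*0 = -150*0 = 0)
M*L = 2*0 = 0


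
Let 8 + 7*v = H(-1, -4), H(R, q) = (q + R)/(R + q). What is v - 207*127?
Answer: -26290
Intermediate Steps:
H(R, q) = 1 (H(R, q) = (R + q)/(R + q) = 1)
v = -1 (v = -8/7 + (⅐)*1 = -8/7 + ⅐ = -1)
v - 207*127 = -1 - 207*127 = -1 - 26289 = -26290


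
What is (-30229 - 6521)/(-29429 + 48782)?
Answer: -12250/6451 ≈ -1.8989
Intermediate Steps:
(-30229 - 6521)/(-29429 + 48782) = -36750/19353 = -36750*1/19353 = -12250/6451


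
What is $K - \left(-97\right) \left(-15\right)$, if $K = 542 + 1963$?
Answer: $1050$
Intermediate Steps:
$K = 2505$
$K - \left(-97\right) \left(-15\right) = 2505 - \left(-97\right) \left(-15\right) = 2505 - 1455 = 1050$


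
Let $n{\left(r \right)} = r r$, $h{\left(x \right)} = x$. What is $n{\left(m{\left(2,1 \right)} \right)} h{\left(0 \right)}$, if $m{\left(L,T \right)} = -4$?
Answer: $0$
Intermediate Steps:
$n{\left(r \right)} = r^{2}$
$n{\left(m{\left(2,1 \right)} \right)} h{\left(0 \right)} = \left(-4\right)^{2} \cdot 0 = 16 \cdot 0 = 0$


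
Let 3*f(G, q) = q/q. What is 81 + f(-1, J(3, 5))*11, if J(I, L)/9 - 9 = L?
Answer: 254/3 ≈ 84.667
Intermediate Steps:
J(I, L) = 81 + 9*L
f(G, q) = 1/3 (f(G, q) = (q/q)/3 = (1/3)*1 = 1/3)
81 + f(-1, J(3, 5))*11 = 81 + (1/3)*11 = 81 + 11/3 = 254/3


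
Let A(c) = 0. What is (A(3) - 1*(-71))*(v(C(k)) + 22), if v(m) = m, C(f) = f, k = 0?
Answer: 1562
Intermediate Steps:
(A(3) - 1*(-71))*(v(C(k)) + 22) = (0 - 1*(-71))*(0 + 22) = (0 + 71)*22 = 71*22 = 1562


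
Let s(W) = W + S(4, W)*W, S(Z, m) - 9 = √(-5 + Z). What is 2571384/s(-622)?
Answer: -12856920/31411 + 1285692*I/31411 ≈ -409.31 + 40.931*I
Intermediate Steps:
S(Z, m) = 9 + √(-5 + Z)
s(W) = W + W*(9 + I) (s(W) = W + (9 + √(-5 + 4))*W = W + (9 + √(-1))*W = W + (9 + I)*W = W + W*(9 + I))
2571384/s(-622) = 2571384/((-622*(10 + I))) = 2571384/(-6220 - 622*I) = 2571384*((-6220 + 622*I)/39075284) = 642846*(-6220 + 622*I)/9768821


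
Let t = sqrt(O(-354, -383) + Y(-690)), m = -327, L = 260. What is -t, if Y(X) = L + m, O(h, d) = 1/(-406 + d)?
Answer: -8*I*sqrt(651714)/789 ≈ -8.1854*I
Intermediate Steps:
Y(X) = -67 (Y(X) = 260 - 327 = -67)
t = 8*I*sqrt(651714)/789 (t = sqrt(1/(-406 - 383) - 67) = sqrt(1/(-789) - 67) = sqrt(-1/789 - 67) = sqrt(-52864/789) = 8*I*sqrt(651714)/789 ≈ 8.1854*I)
-t = -8*I*sqrt(651714)/789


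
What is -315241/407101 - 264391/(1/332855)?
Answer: -35826461976947046/407101 ≈ -8.8004e+10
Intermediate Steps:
-315241/407101 - 264391/(1/332855) = -315241*1/407101 - 264391/1/332855 = -315241/407101 - 264391*332855 = -315241/407101 - 88003866305 = -35826461976947046/407101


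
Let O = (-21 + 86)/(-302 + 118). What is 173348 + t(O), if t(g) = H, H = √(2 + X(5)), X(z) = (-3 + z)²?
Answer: 173348 + √6 ≈ 1.7335e+5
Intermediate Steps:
H = √6 (H = √(2 + (-3 + 5)²) = √(2 + 2²) = √(2 + 4) = √6 ≈ 2.4495)
O = -65/184 (O = 65/(-184) = 65*(-1/184) = -65/184 ≈ -0.35326)
t(g) = √6
173348 + t(O) = 173348 + √6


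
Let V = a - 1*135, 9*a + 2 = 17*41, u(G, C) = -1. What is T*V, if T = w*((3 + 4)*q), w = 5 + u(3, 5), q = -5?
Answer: 72800/9 ≈ 8088.9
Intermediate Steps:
a = 695/9 (a = -2/9 + (17*41)/9 = -2/9 + (⅑)*697 = -2/9 + 697/9 = 695/9 ≈ 77.222)
w = 4 (w = 5 - 1 = 4)
T = -140 (T = 4*((3 + 4)*(-5)) = 4*(7*(-5)) = 4*(-35) = -140)
V = -520/9 (V = 695/9 - 1*135 = 695/9 - 135 = -520/9 ≈ -57.778)
T*V = -140*(-520/9) = 72800/9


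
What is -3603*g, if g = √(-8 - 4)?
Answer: -7206*I*√3 ≈ -12481.0*I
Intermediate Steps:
g = 2*I*√3 (g = √(-12) = 2*I*√3 ≈ 3.4641*I)
-3603*g = -7206*I*√3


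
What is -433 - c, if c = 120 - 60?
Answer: -493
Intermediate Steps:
c = 60
-433 - c = -433 - 1*60 = -433 - 60 = -493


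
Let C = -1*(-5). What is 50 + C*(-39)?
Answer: -145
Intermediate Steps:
C = 5
50 + C*(-39) = 50 + 5*(-39) = 50 - 195 = -145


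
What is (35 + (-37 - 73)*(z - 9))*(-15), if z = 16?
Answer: 11025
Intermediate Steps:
(35 + (-37 - 73)*(z - 9))*(-15) = (35 + (-37 - 73)*(16 - 9))*(-15) = (35 - 110*7)*(-15) = (35 - 770)*(-15) = -735*(-15) = 11025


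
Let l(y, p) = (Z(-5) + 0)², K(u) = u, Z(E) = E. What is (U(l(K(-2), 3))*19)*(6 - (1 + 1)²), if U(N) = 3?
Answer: 114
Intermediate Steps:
l(y, p) = 25 (l(y, p) = (-5 + 0)² = (-5)² = 25)
(U(l(K(-2), 3))*19)*(6 - (1 + 1)²) = (3*19)*(6 - (1 + 1)²) = 57*(6 - 1*2²) = 57*(6 - 1*4) = 57*(6 - 4) = 57*2 = 114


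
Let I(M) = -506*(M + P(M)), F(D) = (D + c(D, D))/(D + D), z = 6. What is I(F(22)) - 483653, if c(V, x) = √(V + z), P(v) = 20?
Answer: -494026 - 23*√7 ≈ -4.9409e+5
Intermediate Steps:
c(V, x) = √(6 + V) (c(V, x) = √(V + 6) = √(6 + V))
F(D) = (D + √(6 + D))/(2*D) (F(D) = (D + √(6 + D))/(D + D) = (D + √(6 + D))/((2*D)) = (D + √(6 + D))*(1/(2*D)) = (D + √(6 + D))/(2*D))
I(M) = -10120 - 506*M (I(M) = -506*(M + 20) = -506*(20 + M) = -10120 - 506*M)
I(F(22)) - 483653 = (-10120 - 253*(22 + √(6 + 22))/22) - 483653 = (-10120 - 253*(22 + √28)/22) - 483653 = (-10120 - 253*(22 + 2*√7)/22) - 483653 = (-10120 - 506*(½ + √7/22)) - 483653 = (-10120 + (-253 - 23*√7)) - 483653 = (-10373 - 23*√7) - 483653 = -494026 - 23*√7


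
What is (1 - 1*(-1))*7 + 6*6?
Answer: 50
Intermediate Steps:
(1 - 1*(-1))*7 + 6*6 = (1 + 1)*7 + 36 = 2*7 + 36 = 14 + 36 = 50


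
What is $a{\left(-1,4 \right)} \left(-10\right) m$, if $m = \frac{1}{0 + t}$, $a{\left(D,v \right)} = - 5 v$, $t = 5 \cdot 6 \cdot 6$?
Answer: $\frac{10}{9} \approx 1.1111$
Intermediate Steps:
$t = 180$ ($t = 5 \cdot 36 = 180$)
$m = \frac{1}{180}$ ($m = \frac{1}{0 + 180} = \frac{1}{180} \approx 0.0055556$)
$a{\left(-1,4 \right)} \left(-10\right) m = \left(-5\right) 4 \left(-10\right) \frac{1}{180} = \left(-20\right) \left(-10\right) \frac{1}{180} = 200 \cdot \frac{1}{180} = \frac{10}{9}$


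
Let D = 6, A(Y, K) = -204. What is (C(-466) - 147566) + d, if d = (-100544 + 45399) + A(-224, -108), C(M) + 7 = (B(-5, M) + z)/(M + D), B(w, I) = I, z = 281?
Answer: -18668787/92 ≈ -2.0292e+5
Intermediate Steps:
C(M) = -7 + (281 + M)/(6 + M) (C(M) = -7 + (M + 281)/(M + 6) = -7 + (281 + M)/(6 + M))
d = -55349 (d = (-100544 + 45399) - 204 = -55145 - 204 = -55349)
(C(-466) - 147566) + d = ((239 - 6*(-466))/(6 - 466) - 147566) - 55349 = ((239 + 2796)/(-460) - 147566) - 55349 = (-1/460*3035 - 147566) - 55349 = (-607/92 - 147566) - 55349 = -13576679/92 - 55349 = -18668787/92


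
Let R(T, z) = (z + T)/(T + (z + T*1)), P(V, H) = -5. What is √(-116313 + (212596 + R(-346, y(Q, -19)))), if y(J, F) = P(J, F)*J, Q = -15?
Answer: 19*√101534754/617 ≈ 310.30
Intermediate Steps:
y(J, F) = -5*J
R(T, z) = (T + z)/(z + 2*T) (R(T, z) = (T + z)/(T + (z + T)) = (T + z)/(T + (T + z)) = (T + z)/(z + 2*T))
√(-116313 + (212596 + R(-346, y(Q, -19)))) = √(-116313 + (212596 + (-346 - 5*(-15))/(-5*(-15) + 2*(-346)))) = √(-116313 + (212596 + (-346 + 75)/(75 - 692))) = √(-116313 + (212596 - 271/(-617))) = √(-116313 + (212596 - 1/617*(-271))) = √(-116313 + (212596 + 271/617)) = √(-116313 + 131172003/617) = √(59406882/617) = 19*√101534754/617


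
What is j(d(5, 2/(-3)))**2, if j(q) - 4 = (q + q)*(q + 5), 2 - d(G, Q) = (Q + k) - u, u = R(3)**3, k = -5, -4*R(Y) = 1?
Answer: 13263646841041/339738624 ≈ 39041.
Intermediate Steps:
R(Y) = -1/4 (R(Y) = -1/4*1 = -1/4)
u = -1/64 (u = (-1/4)**3 = -1/64 ≈ -0.015625)
d(G, Q) = 447/64 - Q (d(G, Q) = 2 - ((Q - 5) - 1*(-1/64)) = 2 - ((-5 + Q) + 1/64) = 2 - (-319/64 + Q) = 2 + (319/64 - Q) = 447/64 - Q)
j(q) = 4 + 2*q*(5 + q) (j(q) = 4 + (q + q)*(q + 5) = 4 + (2*q)*(5 + q) = 4 + 2*q*(5 + q))
j(d(5, 2/(-3)))**2 = (4 + 2*(447/64 - 2/(-3))**2 + 10*(447/64 - 2/(-3)))**2 = (4 + 2*(447/64 - 2*(-1)/3)**2 + 10*(447/64 - 2*(-1)/3))**2 = (4 + 2*(447/64 - 1*(-2/3))**2 + 10*(447/64 - 1*(-2/3)))**2 = (4 + 2*(447/64 + 2/3)**2 + 10*(447/64 + 2/3))**2 = (4 + 2*(1469/192)**2 + 10*(1469/192))**2 = (4 + 2*(2157961/36864) + 7345/96)**2 = (4 + 2157961/18432 + 7345/96)**2 = (3641929/18432)**2 = 13263646841041/339738624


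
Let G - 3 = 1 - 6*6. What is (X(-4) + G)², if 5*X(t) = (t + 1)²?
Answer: 22801/25 ≈ 912.04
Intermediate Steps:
X(t) = (1 + t)²/5 (X(t) = (t + 1)²/5 = (1 + t)²/5)
G = -32 (G = 3 + (1 - 6*6) = 3 + (1 - 36) = 3 - 35 = -32)
(X(-4) + G)² = ((1 - 4)²/5 - 32)² = ((⅕)*(-3)² - 32)² = ((⅕)*9 - 32)² = (9/5 - 32)² = (-151/5)² = 22801/25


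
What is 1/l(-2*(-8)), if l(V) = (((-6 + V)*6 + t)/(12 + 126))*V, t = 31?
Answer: 69/728 ≈ 0.094780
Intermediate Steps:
l(V) = V*(-5/138 + V/23) (l(V) = (((-6 + V)*6 + 31)/(12 + 126))*V = (((-36 + 6*V) + 31)/138)*V = ((-5 + 6*V)*(1/138))*V = (-5/138 + V/23)*V = V*(-5/138 + V/23))
1/l(-2*(-8)) = 1/((-2*(-8))*(-5 + 6*(-2*(-8)))/138) = 1/((1/138)*16*(-5 + 6*16)) = 1/((1/138)*16*(-5 + 96)) = 1/((1/138)*16*91) = 1/(728/69) = 69/728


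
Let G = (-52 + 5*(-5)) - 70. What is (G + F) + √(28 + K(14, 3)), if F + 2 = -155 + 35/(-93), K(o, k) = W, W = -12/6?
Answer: -28307/93 + √26 ≈ -299.28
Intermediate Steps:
W = -2 (W = -12*⅙ = -2)
K(o, k) = -2
F = -14636/93 (F = -2 + (-155 + 35/(-93)) = -2 + (-155 + 35*(-1/93)) = -2 + (-155 - 35/93) = -2 - 14450/93 = -14636/93 ≈ -157.38)
G = -147 (G = (-52 - 25) - 70 = -77 - 70 = -147)
(G + F) + √(28 + K(14, 3)) = (-147 - 14636/93) + √(28 - 2) = -28307/93 + √26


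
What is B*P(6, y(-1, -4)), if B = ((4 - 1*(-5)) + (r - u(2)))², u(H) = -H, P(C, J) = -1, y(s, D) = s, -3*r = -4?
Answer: -1369/9 ≈ -152.11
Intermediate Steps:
r = 4/3 (r = -⅓*(-4) = 4/3 ≈ 1.3333)
B = 1369/9 (B = ((4 - 1*(-5)) + (4/3 - (-1)*2))² = ((4 + 5) + (4/3 - 1*(-2)))² = (9 + (4/3 + 2))² = (9 + 10/3)² = (37/3)² = 1369/9 ≈ 152.11)
B*P(6, y(-1, -4)) = (1369/9)*(-1) = -1369/9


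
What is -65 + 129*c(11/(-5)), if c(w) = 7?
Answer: 838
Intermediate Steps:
-65 + 129*c(11/(-5)) = -65 + 129*7 = -65 + 903 = 838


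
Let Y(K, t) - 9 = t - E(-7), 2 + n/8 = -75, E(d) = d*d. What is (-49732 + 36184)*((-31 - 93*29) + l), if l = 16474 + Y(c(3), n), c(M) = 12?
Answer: -177343320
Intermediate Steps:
E(d) = d**2
n = -616 (n = -16 + 8*(-75) = -16 - 600 = -616)
Y(K, t) = -40 + t (Y(K, t) = 9 + (t - 1*(-7)**2) = 9 + (t - 1*49) = 9 + (t - 49) = 9 + (-49 + t) = -40 + t)
l = 15818 (l = 16474 + (-40 - 616) = 16474 - 656 = 15818)
(-49732 + 36184)*((-31 - 93*29) + l) = (-49732 + 36184)*((-31 - 93*29) + 15818) = -13548*((-31 - 2697) + 15818) = -13548*(-2728 + 15818) = -13548*13090 = -177343320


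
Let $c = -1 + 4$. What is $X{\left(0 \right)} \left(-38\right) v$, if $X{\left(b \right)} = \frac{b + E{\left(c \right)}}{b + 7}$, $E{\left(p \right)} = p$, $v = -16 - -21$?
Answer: $- \frac{570}{7} \approx -81.429$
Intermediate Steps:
$c = 3$
$v = 5$ ($v = -16 + 21 = 5$)
$X{\left(b \right)} = \frac{3 + b}{7 + b}$ ($X{\left(b \right)} = \frac{b + 3}{b + 7} = \frac{3 + b}{7 + b}$)
$X{\left(0 \right)} \left(-38\right) v = \frac{3 + 0}{7 + 0} \left(-38\right) 5 = \frac{1}{7} \cdot 3 \left(-38\right) 5 = \frac{3}{7} \left(-38\right) 5 = \left(- \frac{114}{7}\right) 5 = - \frac{570}{7}$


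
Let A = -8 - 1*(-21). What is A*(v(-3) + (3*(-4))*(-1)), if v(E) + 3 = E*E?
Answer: 234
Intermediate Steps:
v(E) = -3 + E**2 (v(E) = -3 + E*E = -3 + E**2)
A = 13 (A = -8 + 21 = 13)
A*(v(-3) + (3*(-4))*(-1)) = 13*((-3 + (-3)**2) + (3*(-4))*(-1)) = 13*((-3 + 9) - 12*(-1)) = 13*(6 + 12) = 13*18 = 234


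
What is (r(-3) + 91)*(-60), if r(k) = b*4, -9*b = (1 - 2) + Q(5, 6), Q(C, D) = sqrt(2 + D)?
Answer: -16460/3 + 160*sqrt(2)/3 ≈ -5411.2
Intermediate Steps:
b = 1/9 - 2*sqrt(2)/9 (b = -((1 - 2) + sqrt(2 + 6))/9 = -(-1 + sqrt(8))/9 = -(-1 + 2*sqrt(2))/9 = 1/9 - 2*sqrt(2)/9 ≈ -0.20316)
r(k) = 4/9 - 8*sqrt(2)/9 (r(k) = (1/9 - 2*sqrt(2)/9)*4 = 4/9 - 8*sqrt(2)/9)
(r(-3) + 91)*(-60) = ((4/9 - 8*sqrt(2)/9) + 91)*(-60) = (823/9 - 8*sqrt(2)/9)*(-60) = -16460/3 + 160*sqrt(2)/3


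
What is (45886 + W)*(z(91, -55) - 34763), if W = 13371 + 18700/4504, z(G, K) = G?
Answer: -1156797596152/563 ≈ -2.0547e+9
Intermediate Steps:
W = 15060421/1126 (W = 13371 + 18700*(1/4504) = 13371 + 4675/1126 = 15060421/1126 ≈ 13375.)
(45886 + W)*(z(91, -55) - 34763) = (45886 + 15060421/1126)*(91 - 34763) = (66728057/1126)*(-34672) = -1156797596152/563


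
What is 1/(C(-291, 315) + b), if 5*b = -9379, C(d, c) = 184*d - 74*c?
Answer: -5/393649 ≈ -1.2702e-5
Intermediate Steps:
C(d, c) = -74*c + 184*d
b = -9379/5 (b = (⅕)*(-9379) = -9379/5 ≈ -1875.8)
1/(C(-291, 315) + b) = 1/((-74*315 + 184*(-291)) - 9379/5) = 1/((-23310 - 53544) - 9379/5) = 1/(-76854 - 9379/5) = 1/(-393649/5) = -5/393649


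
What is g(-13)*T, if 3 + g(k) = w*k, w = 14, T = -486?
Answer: 89910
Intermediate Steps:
g(k) = -3 + 14*k
g(-13)*T = (-3 + 14*(-13))*(-486) = (-3 - 182)*(-486) = -185*(-486) = 89910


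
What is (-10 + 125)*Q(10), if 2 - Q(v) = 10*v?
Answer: -11270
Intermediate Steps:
Q(v) = 2 - 10*v
(-10 + 125)*Q(10) = (-10 + 125)*(2 - 10*10) = 115*(2 - 100) = 115*(-98) = -11270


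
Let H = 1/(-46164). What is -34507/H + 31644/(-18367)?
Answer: 29258284713672/18367 ≈ 1.5930e+9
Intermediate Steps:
H = -1/46164 ≈ -2.1662e-5
-34507/H + 31644/(-18367) = -34507/(-1/46164) + 31644/(-18367) = -34507*(-46164) + 31644*(-1/18367) = 1592981148 - 31644/18367 = 29258284713672/18367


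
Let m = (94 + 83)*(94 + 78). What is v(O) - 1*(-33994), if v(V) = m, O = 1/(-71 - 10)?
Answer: 64438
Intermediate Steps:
O = -1/81 (O = 1/(-81) = -1/81 ≈ -0.012346)
m = 30444 (m = 177*172 = 30444)
v(V) = 30444
v(O) - 1*(-33994) = 30444 - 1*(-33994) = 30444 + 33994 = 64438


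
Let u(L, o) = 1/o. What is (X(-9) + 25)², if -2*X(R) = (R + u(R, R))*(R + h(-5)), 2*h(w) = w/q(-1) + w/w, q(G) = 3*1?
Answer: 223729/729 ≈ 306.90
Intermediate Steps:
q(G) = 3
h(w) = ½ + w/6 (h(w) = (w/3 + w/w)/2 = (w*(⅓) + 1)/2 = (w/3 + 1)/2 = (1 + w/3)/2 = ½ + w/6)
X(R) = -(-⅓ + R)*(R + 1/R)/2 (X(R) = -(R + 1/R)*(R + (½ + (⅙)*(-5)))/2 = -(R + 1/R)*(R + (½ - ⅚))/2 = -(R + 1/R)*(R - ⅓)/2 = -(R + 1/R)*(-⅓ + R)/2 = -(-⅓ + R)*(R + 1/R)/2)
(X(-9) + 25)² = ((⅙)*(1 - 9*(-3 - 9 - 3*(-9)²))/(-9) + 25)² = ((⅙)*(-⅑)*(1 - 9*(-3 - 9 - 3*81)) + 25)² = ((⅙)*(-⅑)*(1 - 9*(-3 - 9 - 243)) + 25)² = ((⅙)*(-⅑)*(1 - 9*(-255)) + 25)² = ((⅙)*(-⅑)*(1 + 2295) + 25)² = ((⅙)*(-⅑)*2296 + 25)² = (-1148/27 + 25)² = (-473/27)² = 223729/729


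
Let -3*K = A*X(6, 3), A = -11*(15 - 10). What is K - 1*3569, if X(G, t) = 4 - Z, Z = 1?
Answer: -3514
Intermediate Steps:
A = -55 (A = -11*5 = -55)
X(G, t) = 3 (X(G, t) = 4 - 1*1 = 4 - 1 = 3)
K = 55 (K = -(-55)*3/3 = -⅓*(-165) = 55)
K - 1*3569 = 55 - 1*3569 = 55 - 3569 = -3514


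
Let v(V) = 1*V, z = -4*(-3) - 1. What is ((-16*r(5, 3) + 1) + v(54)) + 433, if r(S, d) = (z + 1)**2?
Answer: -1816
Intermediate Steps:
z = 11 (z = 12 - 1 = 11)
v(V) = V
r(S, d) = 144 (r(S, d) = (11 + 1)**2 = 12**2 = 144)
((-16*r(5, 3) + 1) + v(54)) + 433 = ((-16*144 + 1) + 54) + 433 = ((-2304 + 1) + 54) + 433 = (-2303 + 54) + 433 = -2249 + 433 = -1816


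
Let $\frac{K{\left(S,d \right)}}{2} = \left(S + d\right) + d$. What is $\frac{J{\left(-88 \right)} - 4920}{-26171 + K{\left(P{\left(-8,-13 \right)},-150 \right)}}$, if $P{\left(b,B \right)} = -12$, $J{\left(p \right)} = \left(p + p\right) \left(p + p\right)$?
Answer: $- \frac{26056}{26795} \approx -0.97242$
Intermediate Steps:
$J{\left(p \right)} = 4 p^{2}$ ($J{\left(p \right)} = 2 p 2 p = 4 p^{2}$)
$K{\left(S,d \right)} = 2 S + 4 d$ ($K{\left(S,d \right)} = 2 \left(\left(S + d\right) + d\right) = 2 \left(S + 2 d\right) = 2 S + 4 d$)
$\frac{J{\left(-88 \right)} - 4920}{-26171 + K{\left(P{\left(-8,-13 \right)},-150 \right)}} = \frac{4 \left(-88\right)^{2} - 4920}{-26171 + \left(2 \left(-12\right) + 4 \left(-150\right)\right)} = \frac{4 \cdot 7744 - 4920}{-26171 - 624} = \frac{30976 - 4920}{-26171 - 624} = \frac{26056}{-26795} = 26056 \left(- \frac{1}{26795}\right) = - \frac{26056}{26795}$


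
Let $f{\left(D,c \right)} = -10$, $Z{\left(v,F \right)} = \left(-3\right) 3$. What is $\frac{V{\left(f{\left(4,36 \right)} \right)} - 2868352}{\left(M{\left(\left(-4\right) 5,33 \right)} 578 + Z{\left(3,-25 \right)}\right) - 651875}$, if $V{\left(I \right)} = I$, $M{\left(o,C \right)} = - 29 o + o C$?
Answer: $\frac{204883}{49866} \approx 4.1087$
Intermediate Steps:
$Z{\left(v,F \right)} = -9$
$M{\left(o,C \right)} = - 29 o + C o$
$\frac{V{\left(f{\left(4,36 \right)} \right)} - 2868352}{\left(M{\left(\left(-4\right) 5,33 \right)} 578 + Z{\left(3,-25 \right)}\right) - 651875} = \frac{-10 - 2868352}{\left(\left(-4\right) 5 \left(-29 + 33\right) 578 - 9\right) - 651875} = - \frac{2868362}{\left(\left(-20\right) 4 \cdot 578 - 9\right) - 651875} = - \frac{2868362}{\left(\left(-80\right) 578 - 9\right) - 651875} = - \frac{2868362}{\left(-46240 - 9\right) - 651875} = - \frac{2868362}{-46249 - 651875} = - \frac{2868362}{-698124} = \left(-2868362\right) \left(- \frac{1}{698124}\right) = \frac{204883}{49866}$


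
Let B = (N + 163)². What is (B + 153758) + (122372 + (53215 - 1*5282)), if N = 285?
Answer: 524767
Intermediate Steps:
B = 200704 (B = (285 + 163)² = 448² = 200704)
(B + 153758) + (122372 + (53215 - 1*5282)) = (200704 + 153758) + (122372 + (53215 - 1*5282)) = 354462 + (122372 + (53215 - 5282)) = 354462 + (122372 + 47933) = 354462 + 170305 = 524767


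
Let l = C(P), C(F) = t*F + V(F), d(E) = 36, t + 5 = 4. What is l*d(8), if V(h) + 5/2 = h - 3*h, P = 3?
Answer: -414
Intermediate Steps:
t = -1 (t = -5 + 4 = -1)
V(h) = -5/2 - 2*h (V(h) = -5/2 + (h - 3*h) = -5/2 - 2*h)
C(F) = -5/2 - 3*F (C(F) = -F + (-5/2 - 2*F) = -5/2 - 3*F)
l = -23/2 (l = -5/2 - 3*3 = -5/2 - 9 = -23/2 ≈ -11.500)
l*d(8) = -23/2*36 = -414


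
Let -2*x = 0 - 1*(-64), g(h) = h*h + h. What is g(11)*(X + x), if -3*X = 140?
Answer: -10384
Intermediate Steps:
X = -140/3 (X = -⅓*140 = -140/3 ≈ -46.667)
g(h) = h + h² (g(h) = h² + h = h + h²)
x = -32 (x = -(0 - 1*(-64))/2 = -(0 + 64)/2 = -½*64 = -32)
g(11)*(X + x) = (11*(1 + 11))*(-140/3 - 32) = (11*12)*(-236/3) = 132*(-236/3) = -10384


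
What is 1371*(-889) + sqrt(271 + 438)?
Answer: -1218819 + sqrt(709) ≈ -1.2188e+6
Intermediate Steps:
1371*(-889) + sqrt(271 + 438) = -1218819 + sqrt(709)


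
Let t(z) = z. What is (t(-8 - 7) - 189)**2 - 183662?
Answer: -142046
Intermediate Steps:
(t(-8 - 7) - 189)**2 - 183662 = ((-8 - 7) - 189)**2 - 183662 = (-15 - 189)**2 - 183662 = (-204)**2 - 183662 = 41616 - 183662 = -142046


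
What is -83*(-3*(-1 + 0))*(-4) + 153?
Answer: 1149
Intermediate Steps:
-83*(-3*(-1 + 0))*(-4) + 153 = -83*(-3*(-1))*(-4) + 153 = -249*(-4) + 153 = -83*(-12) + 153 = 996 + 153 = 1149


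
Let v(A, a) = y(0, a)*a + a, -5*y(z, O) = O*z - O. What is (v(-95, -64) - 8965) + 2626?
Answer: -27919/5 ≈ -5583.8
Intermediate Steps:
y(z, O) = O/5 - O*z/5 (y(z, O) = -(O*z - O)/5 = -(-O + O*z)/5 = O/5 - O*z/5)
v(A, a) = a + a**2/5 (v(A, a) = (a*(1 - 1*0)/5)*a + a = (a*(1 + 0)/5)*a + a = ((1/5)*a*1)*a + a = (a/5)*a + a = a**2/5 + a = a + a**2/5)
(v(-95, -64) - 8965) + 2626 = ((1/5)*(-64)*(5 - 64) - 8965) + 2626 = ((1/5)*(-64)*(-59) - 8965) + 2626 = (3776/5 - 8965) + 2626 = -41049/5 + 2626 = -27919/5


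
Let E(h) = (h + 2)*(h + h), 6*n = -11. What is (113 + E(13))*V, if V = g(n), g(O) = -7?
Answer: -3521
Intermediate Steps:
n = -11/6 (n = (⅙)*(-11) = -11/6 ≈ -1.8333)
V = -7
E(h) = 2*h*(2 + h) (E(h) = (2 + h)*(2*h) = 2*h*(2 + h))
(113 + E(13))*V = (113 + 2*13*(2 + 13))*(-7) = (113 + 2*13*15)*(-7) = (113 + 390)*(-7) = 503*(-7) = -3521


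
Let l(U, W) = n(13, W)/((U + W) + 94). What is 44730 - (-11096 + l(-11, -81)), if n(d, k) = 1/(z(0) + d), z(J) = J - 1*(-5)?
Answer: 2009735/36 ≈ 55826.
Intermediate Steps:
z(J) = 5 + J (z(J) = J + 5 = 5 + J)
n(d, k) = 1/(5 + d) (n(d, k) = 1/((5 + 0) + d) = 1/(5 + d))
l(U, W) = 1/(18*(94 + U + W)) (l(U, W) = 1/((5 + 13)*((U + W) + 94)) = 1/(18*(94 + U + W)))
44730 - (-11096 + l(-11, -81)) = 44730 - (-11096 + 1/(18*(94 - 11 - 81))) = 44730 - (-11096 + (1/18)/2) = 44730 - (-11096 + (1/18)*(1/2)) = 44730 - (-11096 + 1/36) = 44730 - 1*(-399455/36) = 44730 + 399455/36 = 2009735/36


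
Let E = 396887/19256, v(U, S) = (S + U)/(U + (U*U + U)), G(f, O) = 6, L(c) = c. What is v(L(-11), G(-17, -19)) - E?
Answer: -39388093/1906344 ≈ -20.662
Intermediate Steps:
v(U, S) = (S + U)/(U² + 2*U) (v(U, S) = (S + U)/(U + (U² + U)) = (S + U)/(U + (U + U²)) = (S + U)/(U² + 2*U))
E = 396887/19256 (E = 396887*(1/19256) = 396887/19256 ≈ 20.611)
v(L(-11), G(-17, -19)) - E = (6 - 11)/((-11)*(2 - 11)) - 1*396887/19256 = -1/11*(-5)/(-9) - 396887/19256 = -1/11*(-⅑)*(-5) - 396887/19256 = -5/99 - 396887/19256 = -39388093/1906344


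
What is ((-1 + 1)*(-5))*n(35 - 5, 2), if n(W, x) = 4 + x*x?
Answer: 0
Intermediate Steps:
n(W, x) = 4 + x²
((-1 + 1)*(-5))*n(35 - 5, 2) = ((-1 + 1)*(-5))*(4 + 2²) = (0*(-5))*(4 + 4) = 0*8 = 0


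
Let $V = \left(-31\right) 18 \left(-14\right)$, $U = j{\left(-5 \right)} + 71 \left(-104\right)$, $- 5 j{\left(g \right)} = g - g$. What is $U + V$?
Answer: $428$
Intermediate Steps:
$j{\left(g \right)} = 0$ ($j{\left(g \right)} = - \frac{g - g}{5} = \left(- \frac{1}{5}\right) 0 = 0$)
$U = -7384$ ($U = 0 + 71 \left(-104\right) = 0 - 7384 = -7384$)
$V = 7812$ ($V = \left(-558\right) \left(-14\right) = 7812$)
$U + V = -7384 + 7812 = 428$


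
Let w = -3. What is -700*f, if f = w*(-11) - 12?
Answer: -14700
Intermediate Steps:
f = 21 (f = -3*(-11) - 12 = 33 - 12 = 21)
-700*f = -700*21 = -14700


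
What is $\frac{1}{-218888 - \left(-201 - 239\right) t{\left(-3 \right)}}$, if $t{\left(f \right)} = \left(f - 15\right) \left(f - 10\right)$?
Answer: $- \frac{1}{115928} \approx -8.626 \cdot 10^{-6}$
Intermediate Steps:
$t{\left(f \right)} = \left(-15 + f\right) \left(-10 + f\right)$
$\frac{1}{-218888 - \left(-201 - 239\right) t{\left(-3 \right)}} = \frac{1}{-218888 - \left(-201 - 239\right) \left(150 + \left(-3\right)^{2} - -75\right)} = \frac{1}{-218888 - - 440 \left(150 + 9 + 75\right)} = \frac{1}{-218888 - \left(-440\right) 234} = \frac{1}{-218888 - -102960} = \frac{1}{-218888 + 102960} = \frac{1}{-115928} = - \frac{1}{115928}$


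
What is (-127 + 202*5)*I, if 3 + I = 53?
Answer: 44150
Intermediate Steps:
I = 50 (I = -3 + 53 = 50)
(-127 + 202*5)*I = (-127 + 202*5)*50 = (-127 + 1010)*50 = 883*50 = 44150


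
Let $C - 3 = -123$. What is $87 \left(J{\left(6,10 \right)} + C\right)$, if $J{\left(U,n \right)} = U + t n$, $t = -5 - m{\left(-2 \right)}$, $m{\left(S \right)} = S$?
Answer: $-12528$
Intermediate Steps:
$C = -120$ ($C = 3 - 123 = -120$)
$t = -3$ ($t = -5 - -2 = -5 + 2 = -3$)
$J{\left(U,n \right)} = U - 3 n$
$87 \left(J{\left(6,10 \right)} + C\right) = 87 \left(\left(6 - 30\right) - 120\right) = 87 \left(-24 - 120\right) = 87 \left(-144\right) = -12528$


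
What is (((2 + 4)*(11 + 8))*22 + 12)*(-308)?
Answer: -776160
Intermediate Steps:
(((2 + 4)*(11 + 8))*22 + 12)*(-308) = ((6*19)*22 + 12)*(-308) = (114*22 + 12)*(-308) = (2508 + 12)*(-308) = 2520*(-308) = -776160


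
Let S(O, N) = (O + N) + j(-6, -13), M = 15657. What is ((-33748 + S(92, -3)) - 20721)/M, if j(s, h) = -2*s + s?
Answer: -54374/15657 ≈ -3.4728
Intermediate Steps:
j(s, h) = -s
S(O, N) = 6 + N + O (S(O, N) = (O + N) - 1*(-6) = (N + O) + 6 = 6 + N + O)
((-33748 + S(92, -3)) - 20721)/M = ((-33748 + (6 - 3 + 92)) - 20721)/15657 = ((-33748 + 95) - 20721)*(1/15657) = (-33653 - 20721)*(1/15657) = -54374*1/15657 = -54374/15657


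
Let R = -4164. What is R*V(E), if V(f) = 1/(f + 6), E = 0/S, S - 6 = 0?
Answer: -694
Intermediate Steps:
S = 6 (S = 6 + 0 = 6)
E = 0 (E = 0/6 = 0*(⅙) = 0)
V(f) = 1/(6 + f)
R*V(E) = -4164/(6 + 0) = -4164/6 = -4164*⅙ = -694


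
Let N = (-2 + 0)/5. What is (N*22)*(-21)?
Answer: 924/5 ≈ 184.80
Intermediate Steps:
N = -⅖ (N = (⅕)*(-2) = -⅖ ≈ -0.40000)
(N*22)*(-21) = -⅖*22*(-21) = -44/5*(-21) = 924/5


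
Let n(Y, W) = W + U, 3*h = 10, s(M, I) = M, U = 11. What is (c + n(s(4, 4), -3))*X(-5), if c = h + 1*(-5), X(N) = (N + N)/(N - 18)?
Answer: 190/69 ≈ 2.7536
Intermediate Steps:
h = 10/3 (h = (⅓)*10 = 10/3 ≈ 3.3333)
X(N) = 2*N/(-18 + N) (X(N) = (2*N)/(-18 + N) = 2*N/(-18 + N))
n(Y, W) = 11 + W (n(Y, W) = W + 11 = 11 + W)
c = -5/3 (c = 10/3 + 1*(-5) = 10/3 - 5 = -5/3 ≈ -1.6667)
(c + n(s(4, 4), -3))*X(-5) = (-5/3 + (11 - 3))*(2*(-5)/(-18 - 5)) = (-5/3 + 8)*(2*(-5)/(-23)) = 19*(2*(-5)*(-1/23))/3 = (19/3)*(10/23) = 190/69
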